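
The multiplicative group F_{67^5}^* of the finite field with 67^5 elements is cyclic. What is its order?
|F_{67^5}^*| = 1350125106

F_{67^5} has 67^5 = 1350125107 elements; its multiplicative group consists of all nonzero elements, so |F_{67^5}^*| = 1350125107 - 1 = 1350125106. (It is cyclic since any finite subgroup of the multiplicative group of a field is cyclic.)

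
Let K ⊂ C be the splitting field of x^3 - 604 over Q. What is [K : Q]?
[K : Q] = 6

The roots of x^3 - 604 are ∛604, ω∛604, ω^2∛604 where ω = e^(2πi/3) is a primitive cube root of unity, so K = Q(∛604, ω). Now [Q(∛604):Q] = 3 (since 604 is not a perfect cube, x^3 - 604 is irreducible) and [Q(ω):Q] = 2. Both 2 and 3 divide [K:Q], and [K:Q] ≤ 3·2 = 6, so [K:Q] = 6. (Equivalently: Q(∛604) ⊂ R but ω ∉ R, so [K : Q(∛604)] = 2.)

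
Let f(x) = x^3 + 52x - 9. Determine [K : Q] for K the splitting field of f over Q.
[K : Q] = 6

By the rational root test, any rational root of the monic integer polynomial f(x) = x^3 + 52x - 9 must be an integer dividing the constant term -9, i.e. one of ±{1, 3, 9}. Evaluating: f(1) = 44, f(-1) = -62, f(3) = 174, f(-3) = -192, f(9) = 1188, f(-9) = -1206; none is 0, so f has no rational root and is therefore irreducible over Q (a cubic with no linear factor over a field is irreducible). For an irreducible cubic, the Galois group is A_3 or S_3 according as the discriminant disc(f) = -4a^3 - 27b^2 = -4·(52)^3 - 27·(-9)^2 = -564619 is or is not a square in Q. Here disc(f) = -564619 is not a perfect square in Q, so the Galois group of f over Q is not contained in A_3 and must be all of S_3. The splitting field has degree |S_3| = 6 over Q, so [K : Q] = 6.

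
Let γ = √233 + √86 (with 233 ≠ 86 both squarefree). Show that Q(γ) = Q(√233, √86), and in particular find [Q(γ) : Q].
[Q(γ) : Q] = 4 (equivalently, Q(γ) = Q(√233, √86))

Obviously Q(γ) ⊆ Q(√233, √86), and [Q(√233, √86):Q] = 4 (since 233, 86 are distinct squarefree integers > 1 with 20038 not a perfect square). To show equality we compute the minimal polynomial of γ. From γ = √233 + √86: γ^2 = 233 + 2√(20038) + 86 = 319 + 2√(20038), so γ^2 - 319 = 2√(20038); squaring, (γ^2 - 319)^2 = 4·20038, i.e. γ^4 - 638γ^2 + 101761 - 80152 = 0, i.e. γ^4 - 638γ^2 + 21609 = 0. So γ is a root of x^4 - 638x^2 + 21609. This polynomial is irreducible over Q: it has no rational root (each ±√233 ± √86 is irrational), and any factorization into two quadratics over Q would force √(20038) ∈ Q (pairing opposite roots) or √233, √86 ∈ Q (other pairings), all impossible. Hence [Q(γ):Q] = 4 = [Q(√233, √86):Q], so Q(γ) = Q(√233, √86).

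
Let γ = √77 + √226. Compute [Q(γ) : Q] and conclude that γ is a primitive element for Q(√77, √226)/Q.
[Q(γ) : Q] = 4 (equivalently, Q(γ) = Q(√77, √226))

Obviously Q(γ) ⊆ Q(√77, √226), and [Q(√77, √226):Q] = 4 (since 77, 226 are distinct squarefree integers > 1 with 17402 not a perfect square). To show equality we compute the minimal polynomial of γ. From γ = √77 + √226: γ^2 = 77 + 2√(17402) + 226 = 303 + 2√(17402), so γ^2 - 303 = 2√(17402); squaring, (γ^2 - 303)^2 = 4·17402, i.e. γ^4 - 606γ^2 + 91809 - 69608 = 0, i.e. γ^4 - 606γ^2 + 22201 = 0. So γ is a root of x^4 - 606x^2 + 22201. This polynomial is irreducible over Q: it has no rational root (each ±√77 ± √226 is irrational), and any factorization into two quadratics over Q would force √(17402) ∈ Q (pairing opposite roots) or √77, √226 ∈ Q (other pairings), all impossible. Hence [Q(γ):Q] = 4 = [Q(√77, √226):Q], so Q(γ) = Q(√77, √226).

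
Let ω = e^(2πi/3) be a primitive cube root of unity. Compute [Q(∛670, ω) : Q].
[Q(∛670, ω) : Q] = 6

[Q(∛670):Q] = 3 (min poly x^3 - 670, irreducible since 670 is not a perfect cube). [Q(ω):Q] = 2 (min poly x^2 + x + 1). Since Q(∛670) ⊂ R and ω ∉ R, we have ω ∉ Q(∛670), so x^2 + x + 1 remains irreducible over Q(∛670) and [Q(∛670, ω) : Q(∛670)] = 2. By the tower law, [Q(∛670, ω) : Q] = 3 · 2 = 6. (In fact Q(∛670, ω) is the splitting field of x^3 - 670 over Q.)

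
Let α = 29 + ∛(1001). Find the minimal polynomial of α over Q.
m_α(x) = x^3 - 87x^2 + 2523x - 25390

Set β = α - 29 = ∛(1001), so β^3 = 1001. Then (α - 29)^3 - 1001 = 0, i.e. α is a root of g(x) = (x - 29)^3 - 1001 = x^3 - 87x^2 + 2523x - 25390. Since g(x) = h(x - 29) where h(x) = x^3 - 1001, and h is irreducible over Q (because 1001 is not a perfect cube, so h has no rational root, and a monic cubic with no rational root is irreducible), g is also irreducible (irreducibility is preserved under the substitution x → x - 29). Hence m_α(x) = x^3 - 87x^2 + 2523x - 25390.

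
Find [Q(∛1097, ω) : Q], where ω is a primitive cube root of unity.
[Q(∛1097, ω) : Q] = 6

[Q(∛1097):Q] = 3 (min poly x^3 - 1097, irreducible since 1097 is not a perfect cube). [Q(ω):Q] = 2 (min poly x^2 + x + 1). Since Q(∛1097) ⊂ R and ω ∉ R, we have ω ∉ Q(∛1097), so x^2 + x + 1 remains irreducible over Q(∛1097) and [Q(∛1097, ω) : Q(∛1097)] = 2. By the tower law, [Q(∛1097, ω) : Q] = 3 · 2 = 6. (In fact Q(∛1097, ω) is the splitting field of x^3 - 1097 over Q.)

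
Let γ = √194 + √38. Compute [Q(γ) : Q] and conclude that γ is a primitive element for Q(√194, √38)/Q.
[Q(γ) : Q] = 4 (equivalently, Q(γ) = Q(√194, √38))

Obviously Q(γ) ⊆ Q(√194, √38), and [Q(√194, √38):Q] = 4 (since 194, 38 are distinct squarefree integers > 1 with 7372 not a perfect square). To show equality we compute the minimal polynomial of γ. From γ = √194 + √38: γ^2 = 194 + 2√(7372) + 38 = 232 + 2√(7372), so γ^2 - 232 = 2√(7372); squaring, (γ^2 - 232)^2 = 4·7372, i.e. γ^4 - 464γ^2 + 53824 - 29488 = 0, i.e. γ^4 - 464γ^2 + 24336 = 0. So γ is a root of x^4 - 464x^2 + 24336. This polynomial is irreducible over Q: it has no rational root (each ±√194 ± √38 is irrational), and any factorization into two quadratics over Q would force √(7372) ∈ Q (pairing opposite roots) or √194, √38 ∈ Q (other pairings), all impossible. Hence [Q(γ):Q] = 4 = [Q(√194, √38):Q], so Q(γ) = Q(√194, √38).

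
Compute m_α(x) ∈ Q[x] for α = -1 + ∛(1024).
m_α(x) = x^3 + 3x^2 + 3x - 1023

Set β = α + 1 = ∛(1024), so β^3 = 1024. Then (α + 1)^3 - 1024 = 0, i.e. α is a root of g(x) = (x + 1)^3 - 1024 = x^3 + 3x^2 + 3x - 1023. Since g(x) = h(x + 1) where h(x) = x^3 - 1024, and h is irreducible over Q (because 1024 is not a perfect cube, so h has no rational root, and a monic cubic with no rational root is irreducible), g is also irreducible (irreducibility is preserved under the substitution x → x + 1). Hence m_α(x) = x^3 + 3x^2 + 3x - 1023.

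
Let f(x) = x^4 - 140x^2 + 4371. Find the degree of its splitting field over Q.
[K : Q] = 4

Solving the quadratic in x^2: x^2 = (140 ± √(140^2 - 4·4371))/2 = (140 ± √2116)/2 = (140 ± 46)/2, giving x^2 = 93 or x^2 = 47. So f(x) = (x^2 - 93)(x^2 - 47) and the roots of f are ±√93, ±√47. Hence the splitting field is K = Q(√93, √47). Since 93 and 47 are distinct squarefree integers > 1, their product 4371 is not a perfect square, so √47 ∉ Q(√93). By the tower law [K:Q] = [Q(√93,√47):Q(√93)] · [Q(√93):Q] = 2 · 2 = 4.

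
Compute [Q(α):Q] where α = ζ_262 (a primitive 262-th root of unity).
[Q(α):Q] = 130

The minimal polynomial of ζ_262 over Q is the 262-th cyclotomic polynomial Φ_262(x), which is irreducible over Q and has degree φ(262) = 130. Hence [Q(α):Q] = φ(262) = 130.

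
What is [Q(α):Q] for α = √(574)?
[Q(α):Q] = 2

[Q(α):Q] equals the degree of the minimal polynomial of α. Here α^2 = 574 and x^2 - 574 is irreducible (d = 574 is squarefree, ≠ 1, hence not a square), so deg(m_α) = 2. Thus [Q(α):Q] = 2.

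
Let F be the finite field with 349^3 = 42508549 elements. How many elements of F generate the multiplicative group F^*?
There are φ(42508548) = 12954816 primitive elements

F_q^* is cyclic of order q - 1 = 42508548. A cyclic group of order m has exactly φ(m) generators. Here m = 42508548 = 2^2 · 3^2 · 19 · 29 · 2143, so the number of primitive elements is φ(42508548) = 12954816.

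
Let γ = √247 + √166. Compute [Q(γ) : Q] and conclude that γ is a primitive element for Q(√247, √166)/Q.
[Q(γ) : Q] = 4 (equivalently, Q(γ) = Q(√247, √166))

Obviously Q(γ) ⊆ Q(√247, √166), and [Q(√247, √166):Q] = 4 (since 247, 166 are distinct squarefree integers > 1 with 41002 not a perfect square). To show equality we compute the minimal polynomial of γ. From γ = √247 + √166: γ^2 = 247 + 2√(41002) + 166 = 413 + 2√(41002), so γ^2 - 413 = 2√(41002); squaring, (γ^2 - 413)^2 = 4·41002, i.e. γ^4 - 826γ^2 + 170569 - 164008 = 0, i.e. γ^4 - 826γ^2 + 6561 = 0. So γ is a root of x^4 - 826x^2 + 6561. This polynomial is irreducible over Q: it has no rational root (each ±√247 ± √166 is irrational), and any factorization into two quadratics over Q would force √(41002) ∈ Q (pairing opposite roots) or √247, √166 ∈ Q (other pairings), all impossible. Hence [Q(γ):Q] = 4 = [Q(√247, √166):Q], so Q(γ) = Q(√247, √166).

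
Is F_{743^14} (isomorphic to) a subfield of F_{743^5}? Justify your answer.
No: F_{743^14} is not a subfield of F_{743^5}

F_{p^m} embeds in F_{p^n} iff m | n. Here 14 ∤ 5 (since 5 = 0·14 + 5 with remainder 5 ≠ 0), so F_{743^14} is not a subfield of F_{743^5}. Equivalently: if it were, the tower law would give 14 = [F_{743^14}:F_743] dividing [F_{743^5}:F_743] = 5, contradiction.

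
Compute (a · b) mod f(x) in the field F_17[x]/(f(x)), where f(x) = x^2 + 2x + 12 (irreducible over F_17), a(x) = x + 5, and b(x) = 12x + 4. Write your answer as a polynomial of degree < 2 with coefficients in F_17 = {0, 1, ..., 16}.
a · b ≡ 6x + 12 (mod f(x))

Multiply in F_17[x]: a(x)·b(x) = (x + 5)·(12x + 4) = 12x^2 + 13x + 3. This has degree ≥ 2, so divide by f(x) over F_17: 12x^2 + 13x + 3 = (12)·(x^2 + 2x + 12) + (6x + 12). Hence a·b ≡ 6x + 12 (mod f). (F_17[x]/(f) is a field with 17^2 = 289 elements since f is irreducible of degree 2.)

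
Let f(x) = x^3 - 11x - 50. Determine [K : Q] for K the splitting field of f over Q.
[K : Q] = 6

By the rational root test, any rational root of the monic integer polynomial f(x) = x^3 - 11x - 50 must be an integer dividing the constant term -50, i.e. one of ±{1, 2, 5, 10, 25, 50}. Evaluating: f(1) = -60, f(-1) = -40, f(2) = -64, f(-2) = -36, f(5) = 20, f(-5) = -120, f(10) = 840, f(-10) = -940, f(25) = 15300, f(-25) = -15400, f(50) = 124400, f(-50) = -124500; none is 0, so f has no rational root and is therefore irreducible over Q (a cubic with no linear factor over a field is irreducible). For an irreducible cubic, the Galois group is A_3 or S_3 according as the discriminant disc(f) = -4a^3 - 27b^2 = -4·(-11)^3 - 27·(-50)^2 = -62176 is or is not a square in Q. Here disc(f) = -62176 is not a perfect square in Q, so the Galois group of f over Q is not contained in A_3 and must be all of S_3. The splitting field has degree |S_3| = 6 over Q, so [K : Q] = 6.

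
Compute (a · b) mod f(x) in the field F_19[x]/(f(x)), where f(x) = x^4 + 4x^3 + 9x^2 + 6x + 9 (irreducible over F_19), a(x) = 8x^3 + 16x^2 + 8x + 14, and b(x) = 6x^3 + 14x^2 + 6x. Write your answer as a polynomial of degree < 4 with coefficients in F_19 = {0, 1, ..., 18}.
a · b ≡ 13x^3 + 8x^2 + 8x + 7 (mod f(x))

Multiply in F_19[x]: a(x)·b(x) = (8x^3 + 16x^2 + 8x + 14)·(6x^3 + 14x^2 + 6x) = 10x^6 + 18x^5 + 16x^4 + 7x^3 + 16x^2 + 8x. This has degree ≥ 4, so divide by f(x) over F_19: 10x^6 + 18x^5 + 16x^4 + 7x^3 + 16x^2 + 8x = (10x^2 + 16x + 14)·(x^4 + 4x^3 + 9x^2 + 6x + 9) + (13x^3 + 8x^2 + 8x + 7). Hence a·b ≡ 13x^3 + 8x^2 + 8x + 7 (mod f). (F_19[x]/(f) is a field with 19^4 = 130321 elements since f is irreducible of degree 4.)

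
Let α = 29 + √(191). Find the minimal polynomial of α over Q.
m_α(x) = x^2 - 58x + 650

From α - 29 = √(191), squaring gives (α - 29)^2 = 191, i.e. α^2 - 58α + 841 = 191, so α^2 - 58α + 650 = 0. The discriminant of x^2 - 58x + 650 is (-58)^2 - 4·(650) = 3364 - 2600 = 764, and 4·(191) is not a perfect square in Q since 191 is squarefree and ≠ 1. Hence x^2 - 58x + 650 is irreducible over Q and is the minimal polynomial of α.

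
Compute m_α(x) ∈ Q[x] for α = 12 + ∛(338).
m_α(x) = x^3 - 36x^2 + 432x - 2066

Set β = α - 12 = ∛(338), so β^3 = 338. Then (α - 12)^3 - 338 = 0, i.e. α is a root of g(x) = (x - 12)^3 - 338 = x^3 - 36x^2 + 432x - 2066. Since g(x) = h(x - 12) where h(x) = x^3 - 338, and h is irreducible over Q (because 338 is not a perfect cube, so h has no rational root, and a monic cubic with no rational root is irreducible), g is also irreducible (irreducibility is preserved under the substitution x → x - 12). Hence m_α(x) = x^3 - 36x^2 + 432x - 2066.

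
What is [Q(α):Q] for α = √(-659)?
[Q(α):Q] = 2

[Q(α):Q] equals the degree of the minimal polynomial of α. Here α^2 = -659 and x^2 + 659 is irreducible (d = -659 is squarefree, ≠ 1, hence not a square), so deg(m_α) = 2. Thus [Q(α):Q] = 2.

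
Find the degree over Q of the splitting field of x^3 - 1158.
[K : Q] = 6

The roots of x^3 - 1158 are ∛1158, ω∛1158, ω^2∛1158 where ω = e^(2πi/3) is a primitive cube root of unity, so K = Q(∛1158, ω). Now [Q(∛1158):Q] = 3 (since 1158 is not a perfect cube, x^3 - 1158 is irreducible) and [Q(ω):Q] = 2. Both 2 and 3 divide [K:Q], and [K:Q] ≤ 3·2 = 6, so [K:Q] = 6. (Equivalently: Q(∛1158) ⊂ R but ω ∉ R, so [K : Q(∛1158)] = 2.)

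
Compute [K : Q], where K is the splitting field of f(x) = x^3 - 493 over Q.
[K : Q] = 6

The roots of x^3 - 493 are ∛493, ω∛493, ω^2∛493 where ω = e^(2πi/3) is a primitive cube root of unity, so K = Q(∛493, ω). Now [Q(∛493):Q] = 3 (since 493 is not a perfect cube, x^3 - 493 is irreducible) and [Q(ω):Q] = 2. Both 2 and 3 divide [K:Q], and [K:Q] ≤ 3·2 = 6, so [K:Q] = 6. (Equivalently: Q(∛493) ⊂ R but ω ∉ R, so [K : Q(∛493)] = 2.)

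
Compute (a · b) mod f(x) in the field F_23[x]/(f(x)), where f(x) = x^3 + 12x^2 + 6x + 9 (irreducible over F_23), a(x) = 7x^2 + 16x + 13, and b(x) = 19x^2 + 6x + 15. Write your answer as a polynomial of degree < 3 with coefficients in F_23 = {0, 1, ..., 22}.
a · b ≡ 22x^2 + 20x + 14 (mod f(x))

Multiply in F_23[x]: a(x)·b(x) = (7x^2 + 16x + 13)·(19x^2 + 6x + 15) = 18x^4 + x^3 + 11x^2 + 19x + 11. This has degree ≥ 3, so divide by f(x) over F_23: 18x^4 + x^3 + 11x^2 + 19x + 11 = (18x + 15)·(x^3 + 12x^2 + 6x + 9) + (22x^2 + 20x + 14). Hence a·b ≡ 22x^2 + 20x + 14 (mod f). (F_23[x]/(f) is a field with 23^3 = 12167 elements since f is irreducible of degree 3.)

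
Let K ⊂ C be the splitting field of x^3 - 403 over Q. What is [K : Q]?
[K : Q] = 6

The roots of x^3 - 403 are ∛403, ω∛403, ω^2∛403 where ω = e^(2πi/3) is a primitive cube root of unity, so K = Q(∛403, ω). Now [Q(∛403):Q] = 3 (since 403 is not a perfect cube, x^3 - 403 is irreducible) and [Q(ω):Q] = 2. Both 2 and 3 divide [K:Q], and [K:Q] ≤ 3·2 = 6, so [K:Q] = 6. (Equivalently: Q(∛403) ⊂ R but ω ∉ R, so [K : Q(∛403)] = 2.)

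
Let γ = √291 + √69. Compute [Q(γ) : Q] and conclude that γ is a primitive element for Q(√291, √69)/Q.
[Q(γ) : Q] = 4 (equivalently, Q(γ) = Q(√291, √69))

Obviously Q(γ) ⊆ Q(√291, √69), and [Q(√291, √69):Q] = 4 (since 291, 69 are distinct squarefree integers > 1 with 20079 not a perfect square). To show equality we compute the minimal polynomial of γ. From γ = √291 + √69: γ^2 = 291 + 2√(20079) + 69 = 360 + 2√(20079), so γ^2 - 360 = 2√(20079); squaring, (γ^2 - 360)^2 = 4·20079, i.e. γ^4 - 720γ^2 + 129600 - 80316 = 0, i.e. γ^4 - 720γ^2 + 49284 = 0. So γ is a root of x^4 - 720x^2 + 49284. This polynomial is irreducible over Q: it has no rational root (each ±√291 ± √69 is irrational), and any factorization into two quadratics over Q would force √(20079) ∈ Q (pairing opposite roots) or √291, √69 ∈ Q (other pairings), all impossible. Hence [Q(γ):Q] = 4 = [Q(√291, √69):Q], so Q(γ) = Q(√291, √69).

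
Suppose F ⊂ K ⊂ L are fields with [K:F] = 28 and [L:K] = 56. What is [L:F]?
[L:F] = 1568

The tower law says that for any tower of field extensions F ⊂ K ⊂ L with finite degrees, [L:F] = [L:K] · [K:F]. Here this gives [L:F] = 56 · 28 = 1568.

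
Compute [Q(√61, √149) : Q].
[Q(√61, √149) : Q] = 4

[Q(√61):Q] = 2 (min poly x^2 - 61, irreducible since 61 is squarefree > 1). For the top step, suppose √149 ∈ Q(√61), say √149 = c + d√61 with c, d ∈ Q. Squaring: 149 = c^2 + 61d^2 + 2cd√61. Since √61 ∉ Q this forces 2cd = 0. If d = 0 then √149 = c ∈ Q, contradicting 149 squarefree > 1. If c = 0 then 149 = 61d^2, so 61·149 = (61d)^2 is a perfect square in Q — but 61·149 = 9089 is not a perfect square (since 61 and 149 are distinct squarefree integers). Contradiction. Hence √149 ∉ Q(√61), so x^2 - 149 stays irreducible over Q(√61) and [Q(√61, √149) : Q(√61)] = 2. By the tower law, [Q(√61, √149) : Q] = 2 · 2 = 4.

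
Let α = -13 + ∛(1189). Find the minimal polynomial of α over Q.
m_α(x) = x^3 + 39x^2 + 507x + 1008

Set β = α + 13 = ∛(1189), so β^3 = 1189. Then (α + 13)^3 - 1189 = 0, i.e. α is a root of g(x) = (x + 13)^3 - 1189 = x^3 + 39x^2 + 507x + 1008. Since g(x) = h(x + 13) where h(x) = x^3 - 1189, and h is irreducible over Q (because 1189 is not a perfect cube, so h has no rational root, and a monic cubic with no rational root is irreducible), g is also irreducible (irreducibility is preserved under the substitution x → x + 13). Hence m_α(x) = x^3 + 39x^2 + 507x + 1008.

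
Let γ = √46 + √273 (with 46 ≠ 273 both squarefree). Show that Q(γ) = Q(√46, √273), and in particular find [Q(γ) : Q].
[Q(γ) : Q] = 4 (equivalently, Q(γ) = Q(√46, √273))

Obviously Q(γ) ⊆ Q(√46, √273), and [Q(√46, √273):Q] = 4 (since 46, 273 are distinct squarefree integers > 1 with 12558 not a perfect square). To show equality we compute the minimal polynomial of γ. From γ = √46 + √273: γ^2 = 46 + 2√(12558) + 273 = 319 + 2√(12558), so γ^2 - 319 = 2√(12558); squaring, (γ^2 - 319)^2 = 4·12558, i.e. γ^4 - 638γ^2 + 101761 - 50232 = 0, i.e. γ^4 - 638γ^2 + 51529 = 0. So γ is a root of x^4 - 638x^2 + 51529. This polynomial is irreducible over Q: it has no rational root (each ±√46 ± √273 is irrational), and any factorization into two quadratics over Q would force √(12558) ∈ Q (pairing opposite roots) or √46, √273 ∈ Q (other pairings), all impossible. Hence [Q(γ):Q] = 4 = [Q(√46, √273):Q], so Q(γ) = Q(√46, √273).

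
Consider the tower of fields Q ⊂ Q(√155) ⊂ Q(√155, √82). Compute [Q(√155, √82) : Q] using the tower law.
[Q(√155, √82) : Q] = 4

[Q(√155):Q] = 2 (min poly x^2 - 155, irreducible since 155 is squarefree > 1). For the top step, suppose √82 ∈ Q(√155), say √82 = c + d√155 with c, d ∈ Q. Squaring: 82 = c^2 + 155d^2 + 2cd√155. Since √155 ∉ Q this forces 2cd = 0. If d = 0 then √82 = c ∈ Q, contradicting 82 squarefree > 1. If c = 0 then 82 = 155d^2, so 155·82 = (155d)^2 is a perfect square in Q — but 155·82 = 12710 is not a perfect square (since 155 and 82 are distinct squarefree integers). Contradiction. Hence √82 ∉ Q(√155), so x^2 - 82 stays irreducible over Q(√155) and [Q(√155, √82) : Q(√155)] = 2. By the tower law, [Q(√155, √82) : Q] = 2 · 2 = 4.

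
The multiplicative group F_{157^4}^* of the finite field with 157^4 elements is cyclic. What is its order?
|F_{157^4}^*| = 607573200

F_{157^4} has 157^4 = 607573201 elements; its multiplicative group consists of all nonzero elements, so |F_{157^4}^*| = 607573201 - 1 = 607573200. (It is cyclic since any finite subgroup of the multiplicative group of a field is cyclic.)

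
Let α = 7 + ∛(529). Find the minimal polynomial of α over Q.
m_α(x) = x^3 - 21x^2 + 147x - 872

Set β = α - 7 = ∛(529), so β^3 = 529. Then (α - 7)^3 - 529 = 0, i.e. α is a root of g(x) = (x - 7)^3 - 529 = x^3 - 21x^2 + 147x - 872. Since g(x) = h(x - 7) where h(x) = x^3 - 529, and h is irreducible over Q (because 529 is not a perfect cube, so h has no rational root, and a monic cubic with no rational root is irreducible), g is also irreducible (irreducibility is preserved under the substitution x → x - 7). Hence m_α(x) = x^3 - 21x^2 + 147x - 872.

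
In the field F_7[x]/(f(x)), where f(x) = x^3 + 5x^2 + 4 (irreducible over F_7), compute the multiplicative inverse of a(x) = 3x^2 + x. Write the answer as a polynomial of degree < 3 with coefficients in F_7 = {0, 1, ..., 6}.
a(x)^(-1) ≡ 4x (mod f(x))

Since f is irreducible over F_7, F_7[x]/(f) is a field and a(x) ≠ 0 has an inverse. Apply the extended Euclidean algorithm to f(x) and a(x) in F_7[x]: f(x) = (5x)·a(x) + (4). The last nonzero remainder is the constant 4 = gcd(f, a) in F_7. Back-substituting through the division chain expresses 4 = s(x)·a(x) + t(x)·f(x) with s(x) ≡ 2x (mod f), so (2x)·a(x) ≡ 4 (mod f). Multiplying by 4^(-1) ≡ 2 in F_7 gives a(x)^(-1) ≡ 2·(2x) ≡ 4x (mod f). Check: (3x^2 + x)·(4x) = 5x^3 + 4x^2 ≡ 1 (mod x^3 + 5x^2 + 4).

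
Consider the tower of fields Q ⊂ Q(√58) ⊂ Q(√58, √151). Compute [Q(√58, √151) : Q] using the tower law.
[Q(√58, √151) : Q] = 4

[Q(√58):Q] = 2 (min poly x^2 - 58, irreducible since 58 is squarefree > 1). For the top step, suppose √151 ∈ Q(√58), say √151 = c + d√58 with c, d ∈ Q. Squaring: 151 = c^2 + 58d^2 + 2cd√58. Since √58 ∉ Q this forces 2cd = 0. If d = 0 then √151 = c ∈ Q, contradicting 151 squarefree > 1. If c = 0 then 151 = 58d^2, so 58·151 = (58d)^2 is a perfect square in Q — but 58·151 = 8758 is not a perfect square (since 58 and 151 are distinct squarefree integers). Contradiction. Hence √151 ∉ Q(√58), so x^2 - 151 stays irreducible over Q(√58) and [Q(√58, √151) : Q(√58)] = 2. By the tower law, [Q(√58, √151) : Q] = 2 · 2 = 4.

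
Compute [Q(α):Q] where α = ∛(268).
[Q(α):Q] = 3

The minimal polynomial of α is x^3 - 268, irreducible over Q since 268 is not a perfect cube (so x^3 - 268 has no rational root). Hence [Q(α):Q] = deg(m_α) = 3.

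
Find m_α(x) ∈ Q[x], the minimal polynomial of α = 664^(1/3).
m_α(x) = x^3 - 664

α satisfies α^3 = 664, so x^3 - 664 annihilates α. By the rational root test, a rational root p/q (in lowest terms) of x^3 - 664 would satisfy p^3 = 664 q^3, forcing q = 1 and p^3 = 664; but 664 is not a perfect cube, contradiction. A monic cubic over Q with no rational root is irreducible (any nontrivial factorization would include a linear factor). Hence x^3 - 664 is the minimal polynomial of α, and in particular [Q(α):Q] = 3.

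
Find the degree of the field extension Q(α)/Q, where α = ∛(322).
[Q(α):Q] = 3

The minimal polynomial of α is x^3 - 322, irreducible over Q since 322 is not a perfect cube (so x^3 - 322 has no rational root). Hence [Q(α):Q] = deg(m_α) = 3.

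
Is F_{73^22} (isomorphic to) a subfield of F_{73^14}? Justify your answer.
No: F_{73^22} is not a subfield of F_{73^14}

F_{p^m} embeds in F_{p^n} iff m | n. Here 22 ∤ 14 (since 14 = 0·22 + 14 with remainder 14 ≠ 0), so F_{73^22} is not a subfield of F_{73^14}. Equivalently: if it were, the tower law would give 22 = [F_{73^22}:F_73] dividing [F_{73^14}:F_73] = 14, contradiction.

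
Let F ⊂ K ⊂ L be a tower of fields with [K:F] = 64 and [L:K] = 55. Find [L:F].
[L:F] = 3520

The tower law says that for any tower of field extensions F ⊂ K ⊂ L with finite degrees, [L:F] = [L:K] · [K:F]. Here this gives [L:F] = 55 · 64 = 3520.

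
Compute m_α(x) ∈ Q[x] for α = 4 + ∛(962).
m_α(x) = x^3 - 12x^2 + 48x - 1026

Set β = α - 4 = ∛(962), so β^3 = 962. Then (α - 4)^3 - 962 = 0, i.e. α is a root of g(x) = (x - 4)^3 - 962 = x^3 - 12x^2 + 48x - 1026. Since g(x) = h(x - 4) where h(x) = x^3 - 962, and h is irreducible over Q (because 962 is not a perfect cube, so h has no rational root, and a monic cubic with no rational root is irreducible), g is also irreducible (irreducibility is preserved under the substitution x → x - 4). Hence m_α(x) = x^3 - 12x^2 + 48x - 1026.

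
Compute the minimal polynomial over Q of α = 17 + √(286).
m_α(x) = x^2 - 34x + 3

From α - 17 = √(286), squaring gives (α - 17)^2 = 286, i.e. α^2 - 34α + 289 = 286, so α^2 - 34α + 3 = 0. The discriminant of x^2 - 34x + 3 is (-34)^2 - 4·(3) = 1156 - 12 = 1144, and 4·(286) is not a perfect square in Q since 286 is squarefree and ≠ 1. Hence x^2 - 34x + 3 is irreducible over Q and is the minimal polynomial of α.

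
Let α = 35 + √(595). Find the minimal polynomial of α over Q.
m_α(x) = x^2 - 70x + 630

From α - 35 = √(595), squaring gives (α - 35)^2 = 595, i.e. α^2 - 70α + 1225 = 595, so α^2 - 70α + 630 = 0. The discriminant of x^2 - 70x + 630 is (-70)^2 - 4·(630) = 4900 - 2520 = 2380, and 4·(595) is not a perfect square in Q since 595 is squarefree and ≠ 1. Hence x^2 - 70x + 630 is irreducible over Q and is the minimal polynomial of α.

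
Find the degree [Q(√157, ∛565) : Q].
[Q(√157, ∛565) : Q] = 6

Let L = Q(√157, ∛565). Since Q(√157) ⊂ L and [Q(√157):Q] = 2, the tower law gives 2 | [L:Q]. Likewise Q(∛565) ⊂ L with [Q(∛565):Q] = 3 (because 565 is not a perfect cube), so 3 | [L:Q]. As gcd(2,3) = 1, [L:Q] is divisible by 6. Conversely L is generated over Q by √157 and ∛565, so [L:Q] ≤ 2·3 = 6. Therefore [Q(√157, ∛565) : Q] = 6.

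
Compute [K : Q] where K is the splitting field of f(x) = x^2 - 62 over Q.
[K : Q] = 2

f(x) = x^2 - 62 factors as (x - √62)(x + √62). The splitting field is K = Q(√62). Since 62 is squarefree and > 1, it is not a perfect square, so x^2 - 62 is irreducible over Q and [Q(√62) : Q] = 2. Hence [K : Q] = 2.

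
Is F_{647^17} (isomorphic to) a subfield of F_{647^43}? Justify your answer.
No: F_{647^17} is not a subfield of F_{647^43}

F_{p^m} embeds in F_{p^n} iff m | n. Here 17 ∤ 43 (since 43 = 2·17 + 9 with remainder 9 ≠ 0), so F_{647^17} is not a subfield of F_{647^43}. Equivalently: if it were, the tower law would give 17 = [F_{647^17}:F_647] dividing [F_{647^43}:F_647] = 43, contradiction.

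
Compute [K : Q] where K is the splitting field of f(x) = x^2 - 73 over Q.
[K : Q] = 2

f(x) = x^2 - 73 factors as (x - √73)(x + √73). The splitting field is K = Q(√73). Since 73 is squarefree and > 1, it is not a perfect square, so x^2 - 73 is irreducible over Q and [Q(√73) : Q] = 2. Hence [K : Q] = 2.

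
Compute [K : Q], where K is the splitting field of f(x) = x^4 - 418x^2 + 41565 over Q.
[K : Q] = 4

Solving the quadratic in x^2: x^2 = (418 ± √(418^2 - 4·41565))/2 = (418 ± √8464)/2 = (418 ± 92)/2, giving x^2 = 255 or x^2 = 163. So f(x) = (x^2 - 255)(x^2 - 163) and the roots of f are ±√255, ±√163. Hence the splitting field is K = Q(√255, √163). Since 255 and 163 are distinct squarefree integers > 1, their product 41565 is not a perfect square, so √163 ∉ Q(√255). By the tower law [K:Q] = [Q(√255,√163):Q(√255)] · [Q(√255):Q] = 2 · 2 = 4.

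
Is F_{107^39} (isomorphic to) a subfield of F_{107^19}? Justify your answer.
No: F_{107^39} is not a subfield of F_{107^19}

F_{p^m} embeds in F_{p^n} iff m | n. Here 39 ∤ 19 (since 19 = 0·39 + 19 with remainder 19 ≠ 0), so F_{107^39} is not a subfield of F_{107^19}. Equivalently: if it were, the tower law would give 39 = [F_{107^39}:F_107] dividing [F_{107^19}:F_107] = 19, contradiction.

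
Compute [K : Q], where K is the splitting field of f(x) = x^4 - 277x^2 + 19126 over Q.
[K : Q] = 4

Solving the quadratic in x^2: x^2 = (277 ± √(277^2 - 4·19126))/2 = (277 ± √225)/2 = (277 ± 15)/2, giving x^2 = 131 or x^2 = 146. So f(x) = (x^2 - 131)(x^2 - 146) and the roots of f are ±√131, ±√146. Hence the splitting field is K = Q(√131, √146). Since 131 and 146 are distinct squarefree integers > 1, their product 19126 is not a perfect square, so √146 ∉ Q(√131). By the tower law [K:Q] = [Q(√131,√146):Q(√131)] · [Q(√131):Q] = 2 · 2 = 4.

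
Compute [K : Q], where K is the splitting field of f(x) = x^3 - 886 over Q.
[K : Q] = 6

The roots of x^3 - 886 are ∛886, ω∛886, ω^2∛886 where ω = e^(2πi/3) is a primitive cube root of unity, so K = Q(∛886, ω). Now [Q(∛886):Q] = 3 (since 886 is not a perfect cube, x^3 - 886 is irreducible) and [Q(ω):Q] = 2. Both 2 and 3 divide [K:Q], and [K:Q] ≤ 3·2 = 6, so [K:Q] = 6. (Equivalently: Q(∛886) ⊂ R but ω ∉ R, so [K : Q(∛886)] = 2.)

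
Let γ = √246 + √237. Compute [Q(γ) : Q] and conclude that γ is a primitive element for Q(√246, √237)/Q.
[Q(γ) : Q] = 4 (equivalently, Q(γ) = Q(√246, √237))

Obviously Q(γ) ⊆ Q(√246, √237), and [Q(√246, √237):Q] = 4 (since 246, 237 are distinct squarefree integers > 1 with 58302 not a perfect square). To show equality we compute the minimal polynomial of γ. From γ = √246 + √237: γ^2 = 246 + 2√(58302) + 237 = 483 + 2√(58302), so γ^2 - 483 = 2√(58302); squaring, (γ^2 - 483)^2 = 4·58302, i.e. γ^4 - 966γ^2 + 233289 - 233208 = 0, i.e. γ^4 - 966γ^2 + 81 = 0. So γ is a root of x^4 - 966x^2 + 81. This polynomial is irreducible over Q: it has no rational root (each ±√246 ± √237 is irrational), and any factorization into two quadratics over Q would force √(58302) ∈ Q (pairing opposite roots) or √246, √237 ∈ Q (other pairings), all impossible. Hence [Q(γ):Q] = 4 = [Q(√246, √237):Q], so Q(γ) = Q(√246, √237).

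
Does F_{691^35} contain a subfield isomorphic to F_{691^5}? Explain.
Yes: F_{691^5} is a subfield of F_{691^35}

F_{p^m} embeds in F_{p^n} iff m | n (since F_{p^n} is the splitting field of x^(p^n) - x, and F_{p^m} ⊂ F_{p^n} forces p^n to be a power of p^m, i.e. m | n; conversely if m | n then every root of x^(p^m) - x is a root of x^(p^n) - x). Here 5 | 35 (since 35 = 7·5), so F_{691^5} is a subfield of F_{691^35}, and [F_{691^35} : F_{691^5}] = 35/5 = 7.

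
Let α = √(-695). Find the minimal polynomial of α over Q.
m_α(x) = x^2 + 695

α satisfies α^2 + 695 = 0, so x^2 + 695 annihilates α. Since d = -695 is squarefree and ≠ 1, it is not a perfect square in Q, so x^2 + 695 has no rational root and is therefore irreducible over Q (a degree-2 polynomial over a field is irreducible iff it has no root). Hence m_α(x) = x^2 + 695.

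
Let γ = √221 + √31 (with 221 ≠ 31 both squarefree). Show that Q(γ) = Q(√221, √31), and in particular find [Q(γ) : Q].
[Q(γ) : Q] = 4 (equivalently, Q(γ) = Q(√221, √31))

Obviously Q(γ) ⊆ Q(√221, √31), and [Q(√221, √31):Q] = 4 (since 221, 31 are distinct squarefree integers > 1 with 6851 not a perfect square). To show equality we compute the minimal polynomial of γ. From γ = √221 + √31: γ^2 = 221 + 2√(6851) + 31 = 252 + 2√(6851), so γ^2 - 252 = 2√(6851); squaring, (γ^2 - 252)^2 = 4·6851, i.e. γ^4 - 504γ^2 + 63504 - 27404 = 0, i.e. γ^4 - 504γ^2 + 36100 = 0. So γ is a root of x^4 - 504x^2 + 36100. This polynomial is irreducible over Q: it has no rational root (each ±√221 ± √31 is irrational), and any factorization into two quadratics over Q would force √(6851) ∈ Q (pairing opposite roots) or √221, √31 ∈ Q (other pairings), all impossible. Hence [Q(γ):Q] = 4 = [Q(√221, √31):Q], so Q(γ) = Q(√221, √31).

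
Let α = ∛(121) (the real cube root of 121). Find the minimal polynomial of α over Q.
m_α(x) = x^3 - 121

α satisfies α^3 = 121, so x^3 - 121 annihilates α. By the rational root test, a rational root p/q (in lowest terms) of x^3 - 121 would satisfy p^3 = 121 q^3, forcing q = 1 and p^3 = 121; but 121 is not a perfect cube, contradiction. A monic cubic over Q with no rational root is irreducible (any nontrivial factorization would include a linear factor). Hence x^3 - 121 is the minimal polynomial of α, and in particular [Q(α):Q] = 3.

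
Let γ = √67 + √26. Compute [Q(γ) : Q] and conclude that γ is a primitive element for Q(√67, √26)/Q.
[Q(γ) : Q] = 4 (equivalently, Q(γ) = Q(√67, √26))

Obviously Q(γ) ⊆ Q(√67, √26), and [Q(√67, √26):Q] = 4 (since 67, 26 are distinct squarefree integers > 1 with 1742 not a perfect square). To show equality we compute the minimal polynomial of γ. From γ = √67 + √26: γ^2 = 67 + 2√(1742) + 26 = 93 + 2√(1742), so γ^2 - 93 = 2√(1742); squaring, (γ^2 - 93)^2 = 4·1742, i.e. γ^4 - 186γ^2 + 8649 - 6968 = 0, i.e. γ^4 - 186γ^2 + 1681 = 0. So γ is a root of x^4 - 186x^2 + 1681. This polynomial is irreducible over Q: it has no rational root (each ±√67 ± √26 is irrational), and any factorization into two quadratics over Q would force √(1742) ∈ Q (pairing opposite roots) or √67, √26 ∈ Q (other pairings), all impossible. Hence [Q(γ):Q] = 4 = [Q(√67, √26):Q], so Q(γ) = Q(√67, √26).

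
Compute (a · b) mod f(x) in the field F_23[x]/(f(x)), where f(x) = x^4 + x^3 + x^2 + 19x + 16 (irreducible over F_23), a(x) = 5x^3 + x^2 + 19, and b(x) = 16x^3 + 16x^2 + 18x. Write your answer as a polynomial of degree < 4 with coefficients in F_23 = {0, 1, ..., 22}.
a · b ≡ 18x^3 + 21x^2 + 11x + 1 (mod f(x))

Multiply in F_23[x]: a(x)·b(x) = (5x^3 + x^2 + 19)·(16x^3 + 16x^2 + 18x) = 11x^6 + 4x^5 + 14x^4 + 5x^2 + 20x. This has degree ≥ 4, so divide by f(x) over F_23: 11x^6 + 4x^5 + 14x^4 + 5x^2 + 20x = (11x^2 + 16x + 10)·(x^4 + x^3 + x^2 + 19x + 16) + (18x^3 + 21x^2 + 11x + 1). Hence a·b ≡ 18x^3 + 21x^2 + 11x + 1 (mod f). (F_23[x]/(f) is a field with 23^4 = 279841 elements since f is irreducible of degree 4.)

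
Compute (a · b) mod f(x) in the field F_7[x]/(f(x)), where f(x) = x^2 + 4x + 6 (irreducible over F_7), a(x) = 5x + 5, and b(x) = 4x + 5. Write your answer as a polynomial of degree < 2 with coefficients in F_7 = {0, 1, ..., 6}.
a · b ≡ 3 (mod f(x))

Multiply in F_7[x]: a(x)·b(x) = (5x + 5)·(4x + 5) = 6x^2 + 3x + 4. This has degree ≥ 2, so divide by f(x) over F_7: 6x^2 + 3x + 4 = (6)·(x^2 + 4x + 6) + (3). Hence a·b ≡ 3 (mod f). (F_7[x]/(f) is a field with 7^2 = 49 elements since f is irreducible of degree 2.)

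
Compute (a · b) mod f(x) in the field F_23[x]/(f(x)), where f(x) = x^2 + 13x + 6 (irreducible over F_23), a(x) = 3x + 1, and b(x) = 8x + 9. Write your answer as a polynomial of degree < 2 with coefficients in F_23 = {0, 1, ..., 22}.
a · b ≡ 22x + 3 (mod f(x))

Multiply in F_23[x]: a(x)·b(x) = (3x + 1)·(8x + 9) = x^2 + 12x + 9. This has degree ≥ 2, so divide by f(x) over F_23: x^2 + 12x + 9 = (1)·(x^2 + 13x + 6) + (22x + 3). Hence a·b ≡ 22x + 3 (mod f). (F_23[x]/(f) is a field with 23^2 = 529 elements since f is irreducible of degree 2.)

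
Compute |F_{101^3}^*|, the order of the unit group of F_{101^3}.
|F_{101^3}^*| = 1030300

F_{101^3} has 101^3 = 1030301 elements; its multiplicative group consists of all nonzero elements, so |F_{101^3}^*| = 1030301 - 1 = 1030300. (It is cyclic since any finite subgroup of the multiplicative group of a field is cyclic.)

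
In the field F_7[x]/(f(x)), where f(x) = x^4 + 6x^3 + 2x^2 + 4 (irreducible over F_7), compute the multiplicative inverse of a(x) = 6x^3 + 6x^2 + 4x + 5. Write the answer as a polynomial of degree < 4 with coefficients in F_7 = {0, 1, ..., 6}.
a(x)^(-1) ≡ 4x^2 + x (mod f(x))

Since f is irreducible over F_7, F_7[x]/(f) is a field and a(x) ≠ 0 has an inverse. Apply the extended Euclidean algorithm to f(x) and a(x) in F_7[x]: f(x) = (6x + 2)·a(x) + (x^2 + 4x + 1);  a(x) = (6x + 3)·(x^2 + 4x + 1) + (2). The last nonzero remainder is the constant 2 = gcd(f, a) in F_7. Back-substituting through the division chain expresses 2 = s(x)·a(x) + t(x)·f(x) with s(x) ≡ x^2 + 2x (mod f), so (x^2 + 2x)·a(x) ≡ 2 (mod f). Multiplying by 2^(-1) ≡ 4 in F_7 gives a(x)^(-1) ≡ 4·(x^2 + 2x) ≡ 4x^2 + x (mod f). Check: (6x^3 + 6x^2 + 4x + 5)·(4x^2 + x) = 3x^5 + 2x^4 + x^3 + 3x^2 + 5x ≡ 1 (mod x^4 + 6x^3 + 2x^2 + 4).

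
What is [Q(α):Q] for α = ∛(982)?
[Q(α):Q] = 3

The minimal polynomial of α is x^3 - 982, irreducible over Q since 982 is not a perfect cube (so x^3 - 982 has no rational root). Hence [Q(α):Q] = deg(m_α) = 3.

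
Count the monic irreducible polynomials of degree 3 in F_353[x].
There are 14662208 monic irreducible polynomials of degree 3 over F_353

Each element of F_{353^3} that lies in no proper subfield is a root of exactly one monic irreducible of degree 3 over F_353, and each such polynomial has 3 distinct roots in F_{353^3}. By Möbius inversion the count is N_353(3) = (1/3) Σ_{d|3} μ(3/d) · 353^d = (1/3)(μ(3)·353^1 + μ(1)·353^3) = 43986624/3 = 14662208.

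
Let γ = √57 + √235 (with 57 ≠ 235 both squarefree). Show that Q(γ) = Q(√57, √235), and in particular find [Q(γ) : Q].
[Q(γ) : Q] = 4 (equivalently, Q(γ) = Q(√57, √235))

Obviously Q(γ) ⊆ Q(√57, √235), and [Q(√57, √235):Q] = 4 (since 57, 235 are distinct squarefree integers > 1 with 13395 not a perfect square). To show equality we compute the minimal polynomial of γ. From γ = √57 + √235: γ^2 = 57 + 2√(13395) + 235 = 292 + 2√(13395), so γ^2 - 292 = 2√(13395); squaring, (γ^2 - 292)^2 = 4·13395, i.e. γ^4 - 584γ^2 + 85264 - 53580 = 0, i.e. γ^4 - 584γ^2 + 31684 = 0. So γ is a root of x^4 - 584x^2 + 31684. This polynomial is irreducible over Q: it has no rational root (each ±√57 ± √235 is irrational), and any factorization into two quadratics over Q would force √(13395) ∈ Q (pairing opposite roots) or √57, √235 ∈ Q (other pairings), all impossible. Hence [Q(γ):Q] = 4 = [Q(√57, √235):Q], so Q(γ) = Q(√57, √235).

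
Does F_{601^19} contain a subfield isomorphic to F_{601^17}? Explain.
No: F_{601^17} is not a subfield of F_{601^19}

F_{p^m} embeds in F_{p^n} iff m | n. Here 17 ∤ 19 (since 19 = 1·17 + 2 with remainder 2 ≠ 0), so F_{601^17} is not a subfield of F_{601^19}. Equivalently: if it were, the tower law would give 17 = [F_{601^17}:F_601] dividing [F_{601^19}:F_601] = 19, contradiction.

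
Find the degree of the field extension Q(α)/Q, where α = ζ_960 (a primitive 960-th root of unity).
[Q(α):Q] = 256

The minimal polynomial of ζ_960 over Q is the 960-th cyclotomic polynomial Φ_960(x), which is irreducible over Q and has degree φ(960) = 256. Hence [Q(α):Q] = φ(960) = 256.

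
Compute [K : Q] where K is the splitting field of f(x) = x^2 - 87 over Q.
[K : Q] = 2

f(x) = x^2 - 87 factors as (x - √87)(x + √87). The splitting field is K = Q(√87). Since 87 is squarefree and > 1, it is not a perfect square, so x^2 - 87 is irreducible over Q and [Q(√87) : Q] = 2. Hence [K : Q] = 2.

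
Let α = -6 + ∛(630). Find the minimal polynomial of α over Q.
m_α(x) = x^3 + 18x^2 + 108x - 414

Set β = α + 6 = ∛(630), so β^3 = 630. Then (α + 6)^3 - 630 = 0, i.e. α is a root of g(x) = (x + 6)^3 - 630 = x^3 + 18x^2 + 108x - 414. Since g(x) = h(x + 6) where h(x) = x^3 - 630, and h is irreducible over Q (because 630 is not a perfect cube, so h has no rational root, and a monic cubic with no rational root is irreducible), g is also irreducible (irreducibility is preserved under the substitution x → x + 6). Hence m_α(x) = x^3 + 18x^2 + 108x - 414.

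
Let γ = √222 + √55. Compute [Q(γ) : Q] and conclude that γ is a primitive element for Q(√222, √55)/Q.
[Q(γ) : Q] = 4 (equivalently, Q(γ) = Q(√222, √55))

Obviously Q(γ) ⊆ Q(√222, √55), and [Q(√222, √55):Q] = 4 (since 222, 55 are distinct squarefree integers > 1 with 12210 not a perfect square). To show equality we compute the minimal polynomial of γ. From γ = √222 + √55: γ^2 = 222 + 2√(12210) + 55 = 277 + 2√(12210), so γ^2 - 277 = 2√(12210); squaring, (γ^2 - 277)^2 = 4·12210, i.e. γ^4 - 554γ^2 + 76729 - 48840 = 0, i.e. γ^4 - 554γ^2 + 27889 = 0. So γ is a root of x^4 - 554x^2 + 27889. This polynomial is irreducible over Q: it has no rational root (each ±√222 ± √55 is irrational), and any factorization into two quadratics over Q would force √(12210) ∈ Q (pairing opposite roots) or √222, √55 ∈ Q (other pairings), all impossible. Hence [Q(γ):Q] = 4 = [Q(√222, √55):Q], so Q(γ) = Q(√222, √55).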